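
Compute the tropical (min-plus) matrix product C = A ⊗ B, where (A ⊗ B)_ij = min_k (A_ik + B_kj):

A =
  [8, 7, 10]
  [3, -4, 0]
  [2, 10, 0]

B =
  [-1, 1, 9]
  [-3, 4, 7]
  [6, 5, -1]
A ⊗ B =
  [4, 9, 9]
  [-7, 0, -1]
  [1, 3, -1]

Apply the min-plus product entry-by-entry:
  C[0][0] = min over k of (A[0][0] + B[0][0] = 8 + -1 = 7, A[0][1] + B[1][0] = 7 + -3 = 4, A[0][2] + B[2][0] = 10 + 6 = 16) = 4 (attained at k = 1)
  C[0][1] = min over k of (A[0][0] + B[0][1] = 8 + 1 = 9, A[0][1] + B[1][1] = 7 + 4 = 11, A[0][2] + B[2][1] = 10 + 5 = 15) = 9 (attained at k = 0)
  C[0][2] = min over k of (A[0][0] + B[0][2] = 8 + 9 = 17, A[0][1] + B[1][2] = 7 + 7 = 14, A[0][2] + B[2][2] = 10 + -1 = 9) = 9 (attained at k = 2)
  C[1][0] = min over k of (A[1][0] + B[0][0] = 3 + -1 = 2, A[1][1] + B[1][0] = -4 + -3 = -7, A[1][2] + B[2][0] = 0 + 6 = 6) = -7 (attained at k = 1)
  C[1][1] = min over k of (A[1][0] + B[0][1] = 3 + 1 = 4, A[1][1] + B[1][1] = -4 + 4 = 0, A[1][2] + B[2][1] = 0 + 5 = 5) = 0 (attained at k = 1)
  C[1][2] = min over k of (A[1][0] + B[0][2] = 3 + 9 = 12, A[1][1] + B[1][2] = -4 + 7 = 3, A[1][2] + B[2][2] = 0 + -1 = -1) = -1 (attained at k = 2)
  C[2][0] = min over k of (A[2][0] + B[0][0] = 2 + -1 = 1, A[2][1] + B[1][0] = 10 + -3 = 7, A[2][2] + B[2][0] = 0 + 6 = 6) = 1 (attained at k = 0)
  C[2][1] = min over k of (A[2][0] + B[0][1] = 2 + 1 = 3, A[2][1] + B[1][1] = 10 + 4 = 14, A[2][2] + B[2][1] = 0 + 5 = 5) = 3 (attained at k = 0)
  C[2][2] = min over k of (A[2][0] + B[0][2] = 2 + 9 = 11, A[2][1] + B[1][2] = 10 + 7 = 17, A[2][2] + B[2][2] = 0 + -1 = -1) = -1 (attained at k = 2)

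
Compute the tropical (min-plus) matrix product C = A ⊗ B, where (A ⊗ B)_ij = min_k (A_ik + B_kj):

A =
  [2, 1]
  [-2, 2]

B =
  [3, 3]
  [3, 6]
A ⊗ B =
  [4, 5]
  [1, 1]

Apply the min-plus product entry-by-entry:
  C[0][0] = min over k of (A[0][0] + B[0][0] = 2 + 3 = 5, A[0][1] + B[1][0] = 1 + 3 = 4) = 4 (attained at k = 1)
  C[0][1] = min over k of (A[0][0] + B[0][1] = 2 + 3 = 5, A[0][1] + B[1][1] = 1 + 6 = 7) = 5 (attained at k = 0)
  C[1][0] = min over k of (A[1][0] + B[0][0] = -2 + 3 = 1, A[1][1] + B[1][0] = 2 + 3 = 5) = 1 (attained at k = 0)
  C[1][1] = min over k of (A[1][0] + B[0][1] = -2 + 3 = 1, A[1][1] + B[1][1] = 2 + 6 = 8) = 1 (attained at k = 0)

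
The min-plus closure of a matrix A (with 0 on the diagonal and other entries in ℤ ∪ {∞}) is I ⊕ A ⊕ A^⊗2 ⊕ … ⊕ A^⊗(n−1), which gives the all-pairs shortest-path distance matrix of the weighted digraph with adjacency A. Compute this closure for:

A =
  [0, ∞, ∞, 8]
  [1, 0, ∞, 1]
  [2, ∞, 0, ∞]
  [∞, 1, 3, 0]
Closure =
  [0, 9, 11, 8]
  [1, 0, 4, 1]
  [2, 11, 0, 10]
  [2, 1, 3, 0]

This is the Floyd-Warshall all-pairs shortest-path computation. For each intermediate vertex k = 0, 1, …, 3, update dist[i][j] ← min(dist[i][j], dist[i][k] + dist[k][j]). The final matrix gives, for each (i, j), the minimum total weight of any directed path from i to j (possibly empty when i = j).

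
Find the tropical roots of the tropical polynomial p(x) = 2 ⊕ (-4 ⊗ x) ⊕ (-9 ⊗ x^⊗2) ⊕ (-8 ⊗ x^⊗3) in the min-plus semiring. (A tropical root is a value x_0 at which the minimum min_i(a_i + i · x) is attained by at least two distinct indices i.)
Roots: {-1, 5, 6}

Each tropical root is a break point of the lower envelope of the lines y = a_i + i · x (there are 4 lines, with slopes 0, 1, ..., 3). Only the lines that attain the minimum somewhere contribute to roots; other lines are dominated. Here the surviving (envelope) indices are i = 3, i = 2, i = 1, i = 0.
Intersections between consecutive envelope lines give the roots: for adjacent envelope indices i < j the intersection is x = (a_i − a_j) / (j − i). Reading off the sorted break points: {-1, 5, 6}.
Verification: at each break x_0, at least two indices attain the minimum of min_i(a_i + i · x_0).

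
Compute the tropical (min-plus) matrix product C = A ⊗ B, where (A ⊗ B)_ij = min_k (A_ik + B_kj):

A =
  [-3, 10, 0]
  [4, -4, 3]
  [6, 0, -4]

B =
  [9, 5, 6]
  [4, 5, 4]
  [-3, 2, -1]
A ⊗ B =
  [-3, 2, -1]
  [0, 1, 0]
  [-7, -2, -5]

Apply the min-plus product entry-by-entry:
  C[0][0] = min over k of (A[0][0] + B[0][0] = -3 + 9 = 6, A[0][1] + B[1][0] = 10 + 4 = 14, A[0][2] + B[2][0] = 0 + -3 = -3) = -3 (attained at k = 2)
  C[0][1] = min over k of (A[0][0] + B[0][1] = -3 + 5 = 2, A[0][1] + B[1][1] = 10 + 5 = 15, A[0][2] + B[2][1] = 0 + 2 = 2) = 2 (attained at k = 0)
  C[0][2] = min over k of (A[0][0] + B[0][2] = -3 + 6 = 3, A[0][1] + B[1][2] = 10 + 4 = 14, A[0][2] + B[2][2] = 0 + -1 = -1) = -1 (attained at k = 2)
  C[1][0] = min over k of (A[1][0] + B[0][0] = 4 + 9 = 13, A[1][1] + B[1][0] = -4 + 4 = 0, A[1][2] + B[2][0] = 3 + -3 = 0) = 0 (attained at k = 1)
  C[1][1] = min over k of (A[1][0] + B[0][1] = 4 + 5 = 9, A[1][1] + B[1][1] = -4 + 5 = 1, A[1][2] + B[2][1] = 3 + 2 = 5) = 1 (attained at k = 1)
  C[1][2] = min over k of (A[1][0] + B[0][2] = 4 + 6 = 10, A[1][1] + B[1][2] = -4 + 4 = 0, A[1][2] + B[2][2] = 3 + -1 = 2) = 0 (attained at k = 1)
  C[2][0] = min over k of (A[2][0] + B[0][0] = 6 + 9 = 15, A[2][1] + B[1][0] = 0 + 4 = 4, A[2][2] + B[2][0] = -4 + -3 = -7) = -7 (attained at k = 2)
  C[2][1] = min over k of (A[2][0] + B[0][1] = 6 + 5 = 11, A[2][1] + B[1][1] = 0 + 5 = 5, A[2][2] + B[2][1] = -4 + 2 = -2) = -2 (attained at k = 2)
  C[2][2] = min over k of (A[2][0] + B[0][2] = 6 + 6 = 12, A[2][1] + B[1][2] = 0 + 4 = 4, A[2][2] + B[2][2] = -4 + -1 = -5) = -5 (attained at k = 2)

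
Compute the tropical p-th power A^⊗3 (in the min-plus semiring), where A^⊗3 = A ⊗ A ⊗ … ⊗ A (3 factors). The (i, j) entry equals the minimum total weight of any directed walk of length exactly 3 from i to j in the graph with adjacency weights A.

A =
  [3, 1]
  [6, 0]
A^⊗3 =
  [7, 1]
  [6, 0]

Each entry (A^⊗3)_ij equals the minimum over all length-3 walks i = v_0 → v_1 → … → v_3 = j of Σ_t A[v_t][v_{t+1}]. For example, for (i, j) = (0, 1) we minimise over 4 possible intermediate vertex sequences; the minimum is 1, attained along the walk 0 → 1 → 1 → 1.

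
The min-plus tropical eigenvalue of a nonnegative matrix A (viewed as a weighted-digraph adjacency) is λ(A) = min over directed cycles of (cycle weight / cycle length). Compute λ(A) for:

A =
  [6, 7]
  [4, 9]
λ(A) = 11/2

Enumerate directed cycles and compute their means (weight / length). Sample:
  cycle 0 → 0: weight = 6, length = 1, mean = 6/1 ≈ 6.000
  cycle 1 → 1: weight = 9, length = 1, mean = 9/1 ≈ 9.000
  cycle 0 → 1 → 0: weight = 11, length = 2, mean = 11/2 ≈ 5.500
  cycle 1 → 0 → 1: weight = 11, length = 2, mean = 11/2 ≈ 5.500
Minimum mean = 5.500, attained e.g. along the cycle 0 → 1 → 0 with weight 11 and length 2. So λ(A) = 11/2 = 11/2.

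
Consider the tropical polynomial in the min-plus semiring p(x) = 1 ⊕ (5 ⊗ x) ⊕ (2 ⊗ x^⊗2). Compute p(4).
p(4) = 1

A tropical monomial a ⊗ x^⊗i evaluates to a + i · x. Evaluating each term at x = 4:
  Term 0 contributes 1 + 0 · 4 = 1
  Term 1 contributes 5 + 1 · 4 = 9
  Term 2 contributes 2 + 2 · 4 = 10
p(4) = ⊕ of these = min[1, 9, 10] = 1.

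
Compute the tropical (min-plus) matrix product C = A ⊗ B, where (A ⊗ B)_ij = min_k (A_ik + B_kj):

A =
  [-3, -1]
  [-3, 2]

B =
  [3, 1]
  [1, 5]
A ⊗ B =
  [0, -2]
  [0, -2]

Apply the min-plus product entry-by-entry:
  C[0][0] = min over k of (A[0][0] + B[0][0] = -3 + 3 = 0, A[0][1] + B[1][0] = -1 + 1 = 0) = 0 (attained at k = 0)
  C[0][1] = min over k of (A[0][0] + B[0][1] = -3 + 1 = -2, A[0][1] + B[1][1] = -1 + 5 = 4) = -2 (attained at k = 0)
  C[1][0] = min over k of (A[1][0] + B[0][0] = -3 + 3 = 0, A[1][1] + B[1][0] = 2 + 1 = 3) = 0 (attained at k = 0)
  C[1][1] = min over k of (A[1][0] + B[0][1] = -3 + 1 = -2, A[1][1] + B[1][1] = 2 + 5 = 7) = -2 (attained at k = 0)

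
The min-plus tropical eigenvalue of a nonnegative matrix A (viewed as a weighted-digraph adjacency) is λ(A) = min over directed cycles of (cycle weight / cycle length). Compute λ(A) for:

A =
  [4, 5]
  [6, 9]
λ(A) = 4

Enumerate directed cycles and compute their means (weight / length). Sample:
  cycle 0 → 0: weight = 4, length = 1, mean = 4/1 ≈ 4.000
  cycle 1 → 1: weight = 9, length = 1, mean = 9/1 ≈ 9.000
  cycle 0 → 1 → 0: weight = 11, length = 2, mean = 11/2 ≈ 5.500
  cycle 1 → 0 → 1: weight = 11, length = 2, mean = 11/2 ≈ 5.500
Minimum mean = 4.000, attained e.g. along the cycle 0 → 0 with weight 4 and length 1. So λ(A) = 4/1 = 4.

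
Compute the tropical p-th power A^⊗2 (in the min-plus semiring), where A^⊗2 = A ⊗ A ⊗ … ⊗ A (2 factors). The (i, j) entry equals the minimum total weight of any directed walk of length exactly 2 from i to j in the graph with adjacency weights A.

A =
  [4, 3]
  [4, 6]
A^⊗2 =
  [7, 7]
  [8, 7]

Each entry (A^⊗2)_ij equals the minimum over all length-2 walks i = v_0 → v_1 → … → v_2 = j of Σ_t A[v_t][v_{t+1}]. For example, for (i, j) = (0, 1) we minimise over 2 possible intermediate vertex sequences; the minimum is 7, attained along the walk 0 → 0 → 1.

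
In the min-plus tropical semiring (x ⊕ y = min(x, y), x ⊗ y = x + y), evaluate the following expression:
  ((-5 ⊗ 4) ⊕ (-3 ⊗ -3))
((-5 ⊗ 4) ⊕ (-3 ⊗ -3)) = -6

Expand innermost to outermost. Recall ⊕ takes the minimum of its arguments and ⊗ takes their sum. Working out the expression ((-5 ⊗ 4) ⊕ (-3 ⊗ -3)) gives -6.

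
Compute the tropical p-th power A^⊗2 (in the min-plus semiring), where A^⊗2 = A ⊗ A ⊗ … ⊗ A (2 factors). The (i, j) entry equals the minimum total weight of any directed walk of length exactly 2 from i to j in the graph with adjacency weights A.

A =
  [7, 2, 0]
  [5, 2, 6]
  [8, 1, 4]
A^⊗2 =
  [7, 1, 4]
  [7, 4, 5]
  [6, 3, 7]

Each entry (A^⊗2)_ij equals the minimum over all length-2 walks i = v_0 → v_1 → … → v_2 = j of Σ_t A[v_t][v_{t+1}]. For example, for (i, j) = (0, 2) we minimise over 3 possible intermediate vertex sequences; the minimum is 4, attained along the walk 0 → 2 → 2.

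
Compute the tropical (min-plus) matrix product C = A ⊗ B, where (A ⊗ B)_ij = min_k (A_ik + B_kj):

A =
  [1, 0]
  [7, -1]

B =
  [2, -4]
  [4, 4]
A ⊗ B =
  [3, -3]
  [3, 3]

Apply the min-plus product entry-by-entry:
  C[0][0] = min over k of (A[0][0] + B[0][0] = 1 + 2 = 3, A[0][1] + B[1][0] = 0 + 4 = 4) = 3 (attained at k = 0)
  C[0][1] = min over k of (A[0][0] + B[0][1] = 1 + -4 = -3, A[0][1] + B[1][1] = 0 + 4 = 4) = -3 (attained at k = 0)
  C[1][0] = min over k of (A[1][0] + B[0][0] = 7 + 2 = 9, A[1][1] + B[1][0] = -1 + 4 = 3) = 3 (attained at k = 1)
  C[1][1] = min over k of (A[1][0] + B[0][1] = 7 + -4 = 3, A[1][1] + B[1][1] = -1 + 4 = 3) = 3 (attained at k = 0)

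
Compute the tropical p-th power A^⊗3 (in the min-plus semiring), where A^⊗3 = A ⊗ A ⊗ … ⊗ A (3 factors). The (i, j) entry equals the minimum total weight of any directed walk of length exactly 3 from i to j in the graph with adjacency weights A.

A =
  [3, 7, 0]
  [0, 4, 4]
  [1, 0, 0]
A^⊗3 =
  [0, 0, 0]
  [1, 0, 0]
  [0, 0, 0]

Each entry (A^⊗3)_ij equals the minimum over all length-3 walks i = v_0 → v_1 → … → v_3 = j of Σ_t A[v_t][v_{t+1}]. For example, for (i, j) = (0, 2) we minimise over 9 possible intermediate vertex sequences; the minimum is 0, attained along the walk 0 → 2 → 2 → 2.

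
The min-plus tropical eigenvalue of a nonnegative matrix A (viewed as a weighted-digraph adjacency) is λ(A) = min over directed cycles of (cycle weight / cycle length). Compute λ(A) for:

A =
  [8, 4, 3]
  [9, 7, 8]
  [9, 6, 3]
λ(A) = 3

Enumerate directed cycles and compute their means (weight / length). Sample:
  cycle 0 → 0: weight = 8, length = 1, mean = 8/1 ≈ 8.000
  cycle 1 → 1: weight = 7, length = 1, mean = 7/1 ≈ 7.000
  cycle 2 → 2: weight = 3, length = 1, mean = 3/1 ≈ 3.000
  cycle 0 → 1 → 0: weight = 13, length = 2, mean = 13/2 ≈ 6.500
  cycle 0 → 2 → 0: weight = 12, length = 2, mean = 12/2 ≈ 6.000
  cycle 1 → 0 → 1: weight = 13, length = 2, mean = 13/2 ≈ 6.500
Minimum mean = 3.000, attained e.g. along the cycle 2 → 2 with weight 3 and length 1. So λ(A) = 3/1 = 3.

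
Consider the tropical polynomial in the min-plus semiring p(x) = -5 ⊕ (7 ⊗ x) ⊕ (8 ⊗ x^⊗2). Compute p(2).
p(2) = -5

A tropical monomial a ⊗ x^⊗i evaluates to a + i · x. Evaluating each term at x = 2:
  Term 0 contributes -5 + 0 · 2 = -5
  Term 1 contributes 7 + 1 · 2 = 9
  Term 2 contributes 8 + 2 · 2 = 12
p(2) = ⊕ of these = min[-5, 9, 12] = -5.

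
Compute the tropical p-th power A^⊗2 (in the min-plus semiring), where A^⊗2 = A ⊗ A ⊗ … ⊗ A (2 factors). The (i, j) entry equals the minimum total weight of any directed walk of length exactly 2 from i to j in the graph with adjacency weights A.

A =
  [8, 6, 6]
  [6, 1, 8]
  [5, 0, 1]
A^⊗2 =
  [11, 6, 7]
  [7, 2, 9]
  [6, 1, 2]

Each entry (A^⊗2)_ij equals the minimum over all length-2 walks i = v_0 → v_1 → … → v_2 = j of Σ_t A[v_t][v_{t+1}]. For example, for (i, j) = (0, 2) we minimise over 3 possible intermediate vertex sequences; the minimum is 7, attained along the walk 0 → 2 → 2.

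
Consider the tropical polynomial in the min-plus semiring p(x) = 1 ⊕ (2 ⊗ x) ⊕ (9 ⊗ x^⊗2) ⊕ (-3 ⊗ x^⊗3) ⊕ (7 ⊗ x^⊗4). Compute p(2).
p(2) = 1

A tropical monomial a ⊗ x^⊗i evaluates to a + i · x. Evaluating each term at x = 2:
  Term 0 contributes 1 + 0 · 2 = 1
  Term 1 contributes 2 + 1 · 2 = 4
  Term 2 contributes 9 + 2 · 2 = 13
  Term 3 contributes -3 + 3 · 2 = 3
  Term 4 contributes 7 + 4 · 2 = 15
p(2) = ⊕ of these = min[1, 4, 13, 3, 15] = 1.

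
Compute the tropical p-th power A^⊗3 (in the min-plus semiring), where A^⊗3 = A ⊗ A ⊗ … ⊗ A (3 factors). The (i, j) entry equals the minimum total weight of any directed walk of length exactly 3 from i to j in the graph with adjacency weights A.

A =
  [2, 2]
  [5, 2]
A^⊗3 =
  [6, 6]
  [9, 6]

Each entry (A^⊗3)_ij equals the minimum over all length-3 walks i = v_0 → v_1 → … → v_3 = j of Σ_t A[v_t][v_{t+1}]. For example, for (i, j) = (0, 1) we minimise over 4 possible intermediate vertex sequences; the minimum is 6, attained along the walk 0 → 0 → 0 → 1.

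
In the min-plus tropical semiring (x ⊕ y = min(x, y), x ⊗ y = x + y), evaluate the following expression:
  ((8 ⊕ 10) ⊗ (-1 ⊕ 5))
((8 ⊕ 10) ⊗ (-1 ⊕ 5)) = 7

Expand innermost to outermost. Recall ⊕ takes the minimum of its arguments and ⊗ takes their sum. Working out the expression ((8 ⊕ 10) ⊗ (-1 ⊕ 5)) gives 7.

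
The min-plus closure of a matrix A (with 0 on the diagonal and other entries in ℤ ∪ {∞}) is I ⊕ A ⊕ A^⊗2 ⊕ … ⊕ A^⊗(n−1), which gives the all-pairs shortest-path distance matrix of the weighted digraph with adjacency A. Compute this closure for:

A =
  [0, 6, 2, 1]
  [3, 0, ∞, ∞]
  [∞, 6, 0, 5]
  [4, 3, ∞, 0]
Closure =
  [0, 4, 2, 1]
  [3, 0, 5, 4]
  [9, 6, 0, 5]
  [4, 3, 6, 0]

This is the Floyd-Warshall all-pairs shortest-path computation. For each intermediate vertex k = 0, 1, …, 3, update dist[i][j] ← min(dist[i][j], dist[i][k] + dist[k][j]). The final matrix gives, for each (i, j), the minimum total weight of any directed path from i to j (possibly empty when i = j).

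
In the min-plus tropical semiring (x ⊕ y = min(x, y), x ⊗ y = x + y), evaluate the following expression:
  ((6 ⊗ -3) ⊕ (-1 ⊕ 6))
((6 ⊗ -3) ⊕ (-1 ⊕ 6)) = -1

Expand innermost to outermost. Recall ⊕ takes the minimum of its arguments and ⊗ takes their sum. Working out the expression ((6 ⊗ -3) ⊕ (-1 ⊕ 6)) gives -1.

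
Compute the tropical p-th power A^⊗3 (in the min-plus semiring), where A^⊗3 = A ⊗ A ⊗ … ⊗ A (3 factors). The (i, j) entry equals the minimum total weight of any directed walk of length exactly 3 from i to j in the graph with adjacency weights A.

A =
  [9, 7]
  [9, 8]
A^⊗3 =
  [24, 23]
  [25, 24]

Each entry (A^⊗3)_ij equals the minimum over all length-3 walks i = v_0 → v_1 → … → v_3 = j of Σ_t A[v_t][v_{t+1}]. For example, for (i, j) = (0, 1) we minimise over 4 possible intermediate vertex sequences; the minimum is 23, attained along the walk 0 → 1 → 0 → 1.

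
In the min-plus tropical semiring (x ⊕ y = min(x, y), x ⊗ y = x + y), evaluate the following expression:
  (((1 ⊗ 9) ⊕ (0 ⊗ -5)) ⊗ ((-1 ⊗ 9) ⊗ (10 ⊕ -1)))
(((1 ⊗ 9) ⊕ (0 ⊗ -5)) ⊗ ((-1 ⊗ 9) ⊗ (10 ⊕ -1))) = 2

Expand innermost to outermost. Recall ⊕ takes the minimum of its arguments and ⊗ takes their sum. Working out the expression (((1 ⊗ 9) ⊕ (0 ⊗ -5)) ⊗ ((-1 ⊗ 9) ⊗ (10 ⊕ -1))) gives 2.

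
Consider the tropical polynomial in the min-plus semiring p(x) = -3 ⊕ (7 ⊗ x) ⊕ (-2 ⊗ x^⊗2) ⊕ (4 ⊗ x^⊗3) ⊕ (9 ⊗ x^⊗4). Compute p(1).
p(1) = -3

A tropical monomial a ⊗ x^⊗i evaluates to a + i · x. Evaluating each term at x = 1:
  Term 0 contributes -3 + 0 · 1 = -3
  Term 1 contributes 7 + 1 · 1 = 8
  Term 2 contributes -2 + 2 · 1 = 0
  Term 3 contributes 4 + 3 · 1 = 7
  Term 4 contributes 9 + 4 · 1 = 13
p(1) = ⊕ of these = min[-3, 8, 0, 7, 13] = -3.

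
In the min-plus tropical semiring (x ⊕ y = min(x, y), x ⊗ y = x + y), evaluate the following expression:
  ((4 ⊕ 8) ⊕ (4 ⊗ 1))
((4 ⊕ 8) ⊕ (4 ⊗ 1)) = 4

Expand innermost to outermost. Recall ⊕ takes the minimum of its arguments and ⊗ takes their sum. Working out the expression ((4 ⊕ 8) ⊕ (4 ⊗ 1)) gives 4.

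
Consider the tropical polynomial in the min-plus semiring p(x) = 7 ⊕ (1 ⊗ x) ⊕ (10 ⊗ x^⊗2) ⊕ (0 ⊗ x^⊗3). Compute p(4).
p(4) = 5

A tropical monomial a ⊗ x^⊗i evaluates to a + i · x. Evaluating each term at x = 4:
  Term 0 contributes 7 + 0 · 4 = 7
  Term 1 contributes 1 + 1 · 4 = 5
  Term 2 contributes 10 + 2 · 4 = 18
  Term 3 contributes 0 + 3 · 4 = 12
p(4) = ⊕ of these = min[7, 5, 18, 12] = 5.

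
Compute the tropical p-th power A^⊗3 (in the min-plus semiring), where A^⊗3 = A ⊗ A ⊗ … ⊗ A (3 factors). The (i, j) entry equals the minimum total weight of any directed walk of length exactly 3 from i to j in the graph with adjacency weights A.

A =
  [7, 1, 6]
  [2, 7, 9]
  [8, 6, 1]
A^⊗3 =
  [10, 4, 8]
  [5, 10, 9]
  [9, 8, 3]

Each entry (A^⊗3)_ij equals the minimum over all length-3 walks i = v_0 → v_1 → … → v_3 = j of Σ_t A[v_t][v_{t+1}]. For example, for (i, j) = (0, 2) we minimise over 9 possible intermediate vertex sequences; the minimum is 8, attained along the walk 0 → 2 → 2 → 2.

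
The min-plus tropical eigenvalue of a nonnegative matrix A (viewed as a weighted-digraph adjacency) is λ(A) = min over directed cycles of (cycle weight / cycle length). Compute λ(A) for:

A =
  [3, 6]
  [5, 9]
λ(A) = 3

Enumerate directed cycles and compute their means (weight / length). Sample:
  cycle 0 → 0: weight = 3, length = 1, mean = 3/1 ≈ 3.000
  cycle 1 → 1: weight = 9, length = 1, mean = 9/1 ≈ 9.000
  cycle 0 → 1 → 0: weight = 11, length = 2, mean = 11/2 ≈ 5.500
  cycle 1 → 0 → 1: weight = 11, length = 2, mean = 11/2 ≈ 5.500
Minimum mean = 3.000, attained e.g. along the cycle 0 → 0 with weight 3 and length 1. So λ(A) = 3/1 = 3.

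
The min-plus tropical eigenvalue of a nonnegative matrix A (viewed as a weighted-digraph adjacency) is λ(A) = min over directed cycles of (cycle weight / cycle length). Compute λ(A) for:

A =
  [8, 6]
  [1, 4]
λ(A) = 7/2

Enumerate directed cycles and compute their means (weight / length). Sample:
  cycle 0 → 0: weight = 8, length = 1, mean = 8/1 ≈ 8.000
  cycle 1 → 1: weight = 4, length = 1, mean = 4/1 ≈ 4.000
  cycle 0 → 1 → 0: weight = 7, length = 2, mean = 7/2 ≈ 3.500
  cycle 1 → 0 → 1: weight = 7, length = 2, mean = 7/2 ≈ 3.500
Minimum mean = 3.500, attained e.g. along the cycle 0 → 1 → 0 with weight 7 and length 2. So λ(A) = 7/2 = 7/2.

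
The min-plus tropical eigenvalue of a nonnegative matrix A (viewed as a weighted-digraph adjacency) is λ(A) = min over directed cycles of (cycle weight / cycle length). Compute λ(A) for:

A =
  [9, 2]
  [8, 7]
λ(A) = 5

Enumerate directed cycles and compute their means (weight / length). Sample:
  cycle 0 → 0: weight = 9, length = 1, mean = 9/1 ≈ 9.000
  cycle 1 → 1: weight = 7, length = 1, mean = 7/1 ≈ 7.000
  cycle 0 → 1 → 0: weight = 10, length = 2, mean = 10/2 ≈ 5.000
  cycle 1 → 0 → 1: weight = 10, length = 2, mean = 10/2 ≈ 5.000
Minimum mean = 5.000, attained e.g. along the cycle 0 → 1 → 0 with weight 10 and length 2. So λ(A) = 10/2 = 5.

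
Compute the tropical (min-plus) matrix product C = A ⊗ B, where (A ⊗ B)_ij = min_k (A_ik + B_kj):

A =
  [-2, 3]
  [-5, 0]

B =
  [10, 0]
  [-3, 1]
A ⊗ B =
  [0, -2]
  [-3, -5]

Apply the min-plus product entry-by-entry:
  C[0][0] = min over k of (A[0][0] + B[0][0] = -2 + 10 = 8, A[0][1] + B[1][0] = 3 + -3 = 0) = 0 (attained at k = 1)
  C[0][1] = min over k of (A[0][0] + B[0][1] = -2 + 0 = -2, A[0][1] + B[1][1] = 3 + 1 = 4) = -2 (attained at k = 0)
  C[1][0] = min over k of (A[1][0] + B[0][0] = -5 + 10 = 5, A[1][1] + B[1][0] = 0 + -3 = -3) = -3 (attained at k = 1)
  C[1][1] = min over k of (A[1][0] + B[0][1] = -5 + 0 = -5, A[1][1] + B[1][1] = 0 + 1 = 1) = -5 (attained at k = 0)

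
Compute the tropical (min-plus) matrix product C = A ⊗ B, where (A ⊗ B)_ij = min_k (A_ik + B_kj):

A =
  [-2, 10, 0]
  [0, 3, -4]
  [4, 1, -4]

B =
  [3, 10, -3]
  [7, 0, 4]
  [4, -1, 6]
A ⊗ B =
  [1, -1, -5]
  [0, -5, -3]
  [0, -5, 1]

Apply the min-plus product entry-by-entry:
  C[0][0] = min over k of (A[0][0] + B[0][0] = -2 + 3 = 1, A[0][1] + B[1][0] = 10 + 7 = 17, A[0][2] + B[2][0] = 0 + 4 = 4) = 1 (attained at k = 0)
  C[0][1] = min over k of (A[0][0] + B[0][1] = -2 + 10 = 8, A[0][1] + B[1][1] = 10 + 0 = 10, A[0][2] + B[2][1] = 0 + -1 = -1) = -1 (attained at k = 2)
  C[0][2] = min over k of (A[0][0] + B[0][2] = -2 + -3 = -5, A[0][1] + B[1][2] = 10 + 4 = 14, A[0][2] + B[2][2] = 0 + 6 = 6) = -5 (attained at k = 0)
  C[1][0] = min over k of (A[1][0] + B[0][0] = 0 + 3 = 3, A[1][1] + B[1][0] = 3 + 7 = 10, A[1][2] + B[2][0] = -4 + 4 = 0) = 0 (attained at k = 2)
  C[1][1] = min over k of (A[1][0] + B[0][1] = 0 + 10 = 10, A[1][1] + B[1][1] = 3 + 0 = 3, A[1][2] + B[2][1] = -4 + -1 = -5) = -5 (attained at k = 2)
  C[1][2] = min over k of (A[1][0] + B[0][2] = 0 + -3 = -3, A[1][1] + B[1][2] = 3 + 4 = 7, A[1][2] + B[2][2] = -4 + 6 = 2) = -3 (attained at k = 0)
  C[2][0] = min over k of (A[2][0] + B[0][0] = 4 + 3 = 7, A[2][1] + B[1][0] = 1 + 7 = 8, A[2][2] + B[2][0] = -4 + 4 = 0) = 0 (attained at k = 2)
  C[2][1] = min over k of (A[2][0] + B[0][1] = 4 + 10 = 14, A[2][1] + B[1][1] = 1 + 0 = 1, A[2][2] + B[2][1] = -4 + -1 = -5) = -5 (attained at k = 2)
  C[2][2] = min over k of (A[2][0] + B[0][2] = 4 + -3 = 1, A[2][1] + B[1][2] = 1 + 4 = 5, A[2][2] + B[2][2] = -4 + 6 = 2) = 1 (attained at k = 0)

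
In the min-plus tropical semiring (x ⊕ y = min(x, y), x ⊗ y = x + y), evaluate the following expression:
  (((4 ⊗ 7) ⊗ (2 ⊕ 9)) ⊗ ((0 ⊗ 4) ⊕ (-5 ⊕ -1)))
(((4 ⊗ 7) ⊗ (2 ⊕ 9)) ⊗ ((0 ⊗ 4) ⊕ (-5 ⊕ -1))) = 8

Expand innermost to outermost. Recall ⊕ takes the minimum of its arguments and ⊗ takes their sum. Working out the expression (((4 ⊗ 7) ⊗ (2 ⊕ 9)) ⊗ ((0 ⊗ 4) ⊕ (-5 ⊕ -1))) gives 8.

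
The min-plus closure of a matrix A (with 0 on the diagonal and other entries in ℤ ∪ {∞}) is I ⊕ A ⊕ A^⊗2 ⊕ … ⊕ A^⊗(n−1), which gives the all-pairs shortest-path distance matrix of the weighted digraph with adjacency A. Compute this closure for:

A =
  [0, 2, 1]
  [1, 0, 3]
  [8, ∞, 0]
Closure =
  [0, 2, 1]
  [1, 0, 2]
  [8, 10, 0]

This is the Floyd-Warshall all-pairs shortest-path computation. For each intermediate vertex k = 0, 1, …, 2, update dist[i][j] ← min(dist[i][j], dist[i][k] + dist[k][j]). The final matrix gives, for each (i, j), the minimum total weight of any directed path from i to j (possibly empty when i = j).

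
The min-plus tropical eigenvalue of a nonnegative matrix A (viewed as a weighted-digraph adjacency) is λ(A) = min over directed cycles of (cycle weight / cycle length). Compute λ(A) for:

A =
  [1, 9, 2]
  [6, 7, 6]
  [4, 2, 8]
λ(A) = 1

Enumerate directed cycles and compute their means (weight / length). Sample:
  cycle 0 → 0: weight = 1, length = 1, mean = 1/1 ≈ 1.000
  cycle 1 → 1: weight = 7, length = 1, mean = 7/1 ≈ 7.000
  cycle 2 → 2: weight = 8, length = 1, mean = 8/1 ≈ 8.000
  cycle 0 → 1 → 0: weight = 15, length = 2, mean = 15/2 ≈ 7.500
  cycle 0 → 2 → 0: weight = 6, length = 2, mean = 6/2 ≈ 3.000
  cycle 1 → 0 → 1: weight = 15, length = 2, mean = 15/2 ≈ 7.500
Minimum mean = 1.000, attained e.g. along the cycle 0 → 0 with weight 1 and length 1. So λ(A) = 1/1 = 1.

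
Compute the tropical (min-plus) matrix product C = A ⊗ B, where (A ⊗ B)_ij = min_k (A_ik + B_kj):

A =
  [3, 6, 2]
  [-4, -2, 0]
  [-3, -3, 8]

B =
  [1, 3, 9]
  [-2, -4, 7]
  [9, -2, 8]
A ⊗ B =
  [4, 0, 10]
  [-4, -6, 5]
  [-5, -7, 4]

Apply the min-plus product entry-by-entry:
  C[0][0] = min over k of (A[0][0] + B[0][0] = 3 + 1 = 4, A[0][1] + B[1][0] = 6 + -2 = 4, A[0][2] + B[2][0] = 2 + 9 = 11) = 4 (attained at k = 0)
  C[0][1] = min over k of (A[0][0] + B[0][1] = 3 + 3 = 6, A[0][1] + B[1][1] = 6 + -4 = 2, A[0][2] + B[2][1] = 2 + -2 = 0) = 0 (attained at k = 2)
  C[0][2] = min over k of (A[0][0] + B[0][2] = 3 + 9 = 12, A[0][1] + B[1][2] = 6 + 7 = 13, A[0][2] + B[2][2] = 2 + 8 = 10) = 10 (attained at k = 2)
  C[1][0] = min over k of (A[1][0] + B[0][0] = -4 + 1 = -3, A[1][1] + B[1][0] = -2 + -2 = -4, A[1][2] + B[2][0] = 0 + 9 = 9) = -4 (attained at k = 1)
  C[1][1] = min over k of (A[1][0] + B[0][1] = -4 + 3 = -1, A[1][1] + B[1][1] = -2 + -4 = -6, A[1][2] + B[2][1] = 0 + -2 = -2) = -6 (attained at k = 1)
  C[1][2] = min over k of (A[1][0] + B[0][2] = -4 + 9 = 5, A[1][1] + B[1][2] = -2 + 7 = 5, A[1][2] + B[2][2] = 0 + 8 = 8) = 5 (attained at k = 0)
  C[2][0] = min over k of (A[2][0] + B[0][0] = -3 + 1 = -2, A[2][1] + B[1][0] = -3 + -2 = -5, A[2][2] + B[2][0] = 8 + 9 = 17) = -5 (attained at k = 1)
  C[2][1] = min over k of (A[2][0] + B[0][1] = -3 + 3 = 0, A[2][1] + B[1][1] = -3 + -4 = -7, A[2][2] + B[2][1] = 8 + -2 = 6) = -7 (attained at k = 1)
  C[2][2] = min over k of (A[2][0] + B[0][2] = -3 + 9 = 6, A[2][1] + B[1][2] = -3 + 7 = 4, A[2][2] + B[2][2] = 8 + 8 = 16) = 4 (attained at k = 1)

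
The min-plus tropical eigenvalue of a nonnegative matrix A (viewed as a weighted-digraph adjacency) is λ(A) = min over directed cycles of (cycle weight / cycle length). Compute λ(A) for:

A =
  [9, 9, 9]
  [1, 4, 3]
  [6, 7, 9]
λ(A) = 4

Enumerate directed cycles and compute their means (weight / length). Sample:
  cycle 0 → 0: weight = 9, length = 1, mean = 9/1 ≈ 9.000
  cycle 1 → 1: weight = 4, length = 1, mean = 4/1 ≈ 4.000
  cycle 2 → 2: weight = 9, length = 1, mean = 9/1 ≈ 9.000
  cycle 0 → 1 → 0: weight = 10, length = 2, mean = 10/2 ≈ 5.000
  cycle 0 → 2 → 0: weight = 15, length = 2, mean = 15/2 ≈ 7.500
  cycle 1 → 0 → 1: weight = 10, length = 2, mean = 10/2 ≈ 5.000
Minimum mean = 4.000, attained e.g. along the cycle 1 → 1 with weight 4 and length 1. So λ(A) = 4/1 = 4.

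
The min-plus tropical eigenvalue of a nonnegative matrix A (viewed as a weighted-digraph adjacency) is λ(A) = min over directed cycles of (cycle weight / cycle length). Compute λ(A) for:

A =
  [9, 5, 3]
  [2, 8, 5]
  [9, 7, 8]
λ(A) = 7/2

Enumerate directed cycles and compute their means (weight / length). Sample:
  cycle 0 → 0: weight = 9, length = 1, mean = 9/1 ≈ 9.000
  cycle 1 → 1: weight = 8, length = 1, mean = 8/1 ≈ 8.000
  cycle 2 → 2: weight = 8, length = 1, mean = 8/1 ≈ 8.000
  cycle 0 → 1 → 0: weight = 7, length = 2, mean = 7/2 ≈ 3.500
  cycle 0 → 2 → 0: weight = 12, length = 2, mean = 12/2 ≈ 6.000
  cycle 1 → 0 → 1: weight = 7, length = 2, mean = 7/2 ≈ 3.500
Minimum mean = 3.500, attained e.g. along the cycle 0 → 1 → 0 with weight 7 and length 2. So λ(A) = 7/2 = 7/2.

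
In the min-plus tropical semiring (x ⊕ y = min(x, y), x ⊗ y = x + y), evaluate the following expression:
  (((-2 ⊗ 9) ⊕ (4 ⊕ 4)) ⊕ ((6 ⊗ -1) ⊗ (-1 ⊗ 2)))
(((-2 ⊗ 9) ⊕ (4 ⊕ 4)) ⊕ ((6 ⊗ -1) ⊗ (-1 ⊗ 2))) = 4

Expand innermost to outermost. Recall ⊕ takes the minimum of its arguments and ⊗ takes their sum. Working out the expression (((-2 ⊗ 9) ⊕ (4 ⊕ 4)) ⊕ ((6 ⊗ -1) ⊗ (-1 ⊗ 2))) gives 4.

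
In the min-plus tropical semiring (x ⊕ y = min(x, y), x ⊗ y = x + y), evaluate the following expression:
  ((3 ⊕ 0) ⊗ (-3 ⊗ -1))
((3 ⊕ 0) ⊗ (-3 ⊗ -1)) = -4

Expand innermost to outermost. Recall ⊕ takes the minimum of its arguments and ⊗ takes their sum. Working out the expression ((3 ⊕ 0) ⊗ (-3 ⊗ -1)) gives -4.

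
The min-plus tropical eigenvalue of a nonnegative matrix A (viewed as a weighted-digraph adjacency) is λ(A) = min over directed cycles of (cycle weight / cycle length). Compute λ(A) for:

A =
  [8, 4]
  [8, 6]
λ(A) = 6

Enumerate directed cycles and compute their means (weight / length). Sample:
  cycle 0 → 0: weight = 8, length = 1, mean = 8/1 ≈ 8.000
  cycle 1 → 1: weight = 6, length = 1, mean = 6/1 ≈ 6.000
  cycle 0 → 1 → 0: weight = 12, length = 2, mean = 12/2 ≈ 6.000
  cycle 1 → 0 → 1: weight = 12, length = 2, mean = 12/2 ≈ 6.000
Minimum mean = 6.000, attained e.g. along the cycle 1 → 1 with weight 6 and length 1. So λ(A) = 6/1 = 6.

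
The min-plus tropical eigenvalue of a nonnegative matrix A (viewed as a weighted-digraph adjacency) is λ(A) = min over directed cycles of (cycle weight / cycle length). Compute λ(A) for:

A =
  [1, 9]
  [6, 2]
λ(A) = 1

Enumerate directed cycles and compute their means (weight / length). Sample:
  cycle 0 → 0: weight = 1, length = 1, mean = 1/1 ≈ 1.000
  cycle 1 → 1: weight = 2, length = 1, mean = 2/1 ≈ 2.000
  cycle 0 → 1 → 0: weight = 15, length = 2, mean = 15/2 ≈ 7.500
  cycle 1 → 0 → 1: weight = 15, length = 2, mean = 15/2 ≈ 7.500
Minimum mean = 1.000, attained e.g. along the cycle 0 → 0 with weight 1 and length 1. So λ(A) = 1/1 = 1.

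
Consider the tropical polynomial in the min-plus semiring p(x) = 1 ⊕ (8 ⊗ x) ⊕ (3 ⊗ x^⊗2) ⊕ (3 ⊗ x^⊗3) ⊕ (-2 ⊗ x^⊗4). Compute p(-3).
p(-3) = -14

A tropical monomial a ⊗ x^⊗i evaluates to a + i · x. Evaluating each term at x = -3:
  Term 0 contributes 1 + 0 · -3 = 1
  Term 1 contributes 8 + 1 · -3 = 5
  Term 2 contributes 3 + 2 · -3 = -3
  Term 3 contributes 3 + 3 · -3 = -6
  Term 4 contributes -2 + 4 · -3 = -14
p(-3) = ⊕ of these = min[1, 5, -3, -6, -14] = -14.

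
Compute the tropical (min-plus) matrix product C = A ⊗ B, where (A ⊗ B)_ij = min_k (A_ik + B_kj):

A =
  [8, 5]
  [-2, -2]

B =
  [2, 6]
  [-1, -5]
A ⊗ B =
  [4, 0]
  [-3, -7]

Apply the min-plus product entry-by-entry:
  C[0][0] = min over k of (A[0][0] + B[0][0] = 8 + 2 = 10, A[0][1] + B[1][0] = 5 + -1 = 4) = 4 (attained at k = 1)
  C[0][1] = min over k of (A[0][0] + B[0][1] = 8 + 6 = 14, A[0][1] + B[1][1] = 5 + -5 = 0) = 0 (attained at k = 1)
  C[1][0] = min over k of (A[1][0] + B[0][0] = -2 + 2 = 0, A[1][1] + B[1][0] = -2 + -1 = -3) = -3 (attained at k = 1)
  C[1][1] = min over k of (A[1][0] + B[0][1] = -2 + 6 = 4, A[1][1] + B[1][1] = -2 + -5 = -7) = -7 (attained at k = 1)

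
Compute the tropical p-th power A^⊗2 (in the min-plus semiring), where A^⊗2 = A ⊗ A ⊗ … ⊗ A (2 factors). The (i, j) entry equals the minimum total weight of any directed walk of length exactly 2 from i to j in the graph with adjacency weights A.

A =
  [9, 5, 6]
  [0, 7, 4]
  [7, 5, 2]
A^⊗2 =
  [5, 11, 8]
  [7, 5, 6]
  [5, 7, 4]

Each entry (A^⊗2)_ij equals the minimum over all length-2 walks i = v_0 → v_1 → … → v_2 = j of Σ_t A[v_t][v_{t+1}]. For example, for (i, j) = (0, 2) we minimise over 3 possible intermediate vertex sequences; the minimum is 8, attained along the walk 0 → 2 → 2.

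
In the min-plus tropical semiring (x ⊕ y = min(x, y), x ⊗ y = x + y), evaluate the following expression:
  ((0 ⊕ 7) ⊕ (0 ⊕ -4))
((0 ⊕ 7) ⊕ (0 ⊕ -4)) = -4

Expand innermost to outermost. Recall ⊕ takes the minimum of its arguments and ⊗ takes their sum. Working out the expression ((0 ⊕ 7) ⊕ (0 ⊕ -4)) gives -4.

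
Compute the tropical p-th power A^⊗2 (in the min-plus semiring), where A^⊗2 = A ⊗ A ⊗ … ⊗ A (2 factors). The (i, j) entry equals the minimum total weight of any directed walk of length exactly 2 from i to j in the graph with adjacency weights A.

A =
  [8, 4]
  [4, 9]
A^⊗2 =
  [8, 12]
  [12, 8]

Each entry (A^⊗2)_ij equals the minimum over all length-2 walks i = v_0 → v_1 → … → v_2 = j of Σ_t A[v_t][v_{t+1}]. For example, for (i, j) = (0, 1) we minimise over 2 possible intermediate vertex sequences; the minimum is 12, attained along the walk 0 → 0 → 1.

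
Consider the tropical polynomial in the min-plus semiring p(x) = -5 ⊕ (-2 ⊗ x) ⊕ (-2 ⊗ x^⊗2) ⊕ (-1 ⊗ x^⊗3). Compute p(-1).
p(-1) = -5

A tropical monomial a ⊗ x^⊗i evaluates to a + i · x. Evaluating each term at x = -1:
  Term 0 contributes -5 + 0 · -1 = -5
  Term 1 contributes -2 + 1 · -1 = -3
  Term 2 contributes -2 + 2 · -1 = -4
  Term 3 contributes -1 + 3 · -1 = -4
p(-1) = ⊕ of these = min[-5, -3, -4, -4] = -5.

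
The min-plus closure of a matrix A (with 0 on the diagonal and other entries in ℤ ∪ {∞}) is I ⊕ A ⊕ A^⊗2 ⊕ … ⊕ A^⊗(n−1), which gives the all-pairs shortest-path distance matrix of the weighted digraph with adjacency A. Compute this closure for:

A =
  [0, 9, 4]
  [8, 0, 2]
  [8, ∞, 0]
Closure =
  [0, 9, 4]
  [8, 0, 2]
  [8, 17, 0]

This is the Floyd-Warshall all-pairs shortest-path computation. For each intermediate vertex k = 0, 1, …, 2, update dist[i][j] ← min(dist[i][j], dist[i][k] + dist[k][j]). The final matrix gives, for each (i, j), the minimum total weight of any directed path from i to j (possibly empty when i = j).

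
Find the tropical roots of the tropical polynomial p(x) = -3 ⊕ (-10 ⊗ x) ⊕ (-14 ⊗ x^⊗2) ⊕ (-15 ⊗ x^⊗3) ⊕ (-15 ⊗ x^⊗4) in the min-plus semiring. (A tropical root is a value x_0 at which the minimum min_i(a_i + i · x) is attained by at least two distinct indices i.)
Roots: {0, 1, 4, 7}

Each tropical root is a break point of the lower envelope of the lines y = a_i + i · x (there are 5 lines, with slopes 0, 1, ..., 4). Only the lines that attain the minimum somewhere contribute to roots; other lines are dominated. Here the surviving (envelope) indices are i = 4, i = 3, i = 2, i = 1, i = 0.
Intersections between consecutive envelope lines give the roots: for adjacent envelope indices i < j the intersection is x = (a_i − a_j) / (j − i). Reading off the sorted break points: {0, 1, 4, 7}.
Verification: at each break x_0, at least two indices attain the minimum of min_i(a_i + i · x_0).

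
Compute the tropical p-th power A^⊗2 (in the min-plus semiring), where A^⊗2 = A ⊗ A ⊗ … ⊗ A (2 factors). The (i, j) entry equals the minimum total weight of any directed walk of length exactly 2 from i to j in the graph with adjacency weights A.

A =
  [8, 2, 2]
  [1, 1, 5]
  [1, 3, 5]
A^⊗2 =
  [3, 3, 7]
  [2, 2, 3]
  [4, 3, 3]

Each entry (A^⊗2)_ij equals the minimum over all length-2 walks i = v_0 → v_1 → … → v_2 = j of Σ_t A[v_t][v_{t+1}]. For example, for (i, j) = (0, 2) we minimise over 3 possible intermediate vertex sequences; the minimum is 7, attained along the walk 0 → 1 → 2.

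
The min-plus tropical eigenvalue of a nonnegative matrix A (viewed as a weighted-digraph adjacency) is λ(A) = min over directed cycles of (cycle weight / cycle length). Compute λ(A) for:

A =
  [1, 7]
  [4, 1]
λ(A) = 1

Enumerate directed cycles and compute their means (weight / length). Sample:
  cycle 0 → 0: weight = 1, length = 1, mean = 1/1 ≈ 1.000
  cycle 1 → 1: weight = 1, length = 1, mean = 1/1 ≈ 1.000
  cycle 0 → 1 → 0: weight = 11, length = 2, mean = 11/2 ≈ 5.500
  cycle 1 → 0 → 1: weight = 11, length = 2, mean = 11/2 ≈ 5.500
Minimum mean = 1.000, attained e.g. along the cycle 0 → 0 with weight 1 and length 1. So λ(A) = 1/1 = 1.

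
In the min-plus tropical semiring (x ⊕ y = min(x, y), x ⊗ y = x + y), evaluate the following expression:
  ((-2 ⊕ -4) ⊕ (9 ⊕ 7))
((-2 ⊕ -4) ⊕ (9 ⊕ 7)) = -4

Expand innermost to outermost. Recall ⊕ takes the minimum of its arguments and ⊗ takes their sum. Working out the expression ((-2 ⊕ -4) ⊕ (9 ⊕ 7)) gives -4.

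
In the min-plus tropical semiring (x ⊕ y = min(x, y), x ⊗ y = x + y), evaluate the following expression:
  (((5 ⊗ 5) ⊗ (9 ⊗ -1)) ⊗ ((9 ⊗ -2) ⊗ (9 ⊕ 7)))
(((5 ⊗ 5) ⊗ (9 ⊗ -1)) ⊗ ((9 ⊗ -2) ⊗ (9 ⊕ 7))) = 32

Expand innermost to outermost. Recall ⊕ takes the minimum of its arguments and ⊗ takes their sum. Working out the expression (((5 ⊗ 5) ⊗ (9 ⊗ -1)) ⊗ ((9 ⊗ -2) ⊗ (9 ⊕ 7))) gives 32.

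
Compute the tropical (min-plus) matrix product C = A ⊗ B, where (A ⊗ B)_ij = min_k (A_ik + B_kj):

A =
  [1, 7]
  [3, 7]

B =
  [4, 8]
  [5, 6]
A ⊗ B =
  [5, 9]
  [7, 11]

Apply the min-plus product entry-by-entry:
  C[0][0] = min over k of (A[0][0] + B[0][0] = 1 + 4 = 5, A[0][1] + B[1][0] = 7 + 5 = 12) = 5 (attained at k = 0)
  C[0][1] = min over k of (A[0][0] + B[0][1] = 1 + 8 = 9, A[0][1] + B[1][1] = 7 + 6 = 13) = 9 (attained at k = 0)
  C[1][0] = min over k of (A[1][0] + B[0][0] = 3 + 4 = 7, A[1][1] + B[1][0] = 7 + 5 = 12) = 7 (attained at k = 0)
  C[1][1] = min over k of (A[1][0] + B[0][1] = 3 + 8 = 11, A[1][1] + B[1][1] = 7 + 6 = 13) = 11 (attained at k = 0)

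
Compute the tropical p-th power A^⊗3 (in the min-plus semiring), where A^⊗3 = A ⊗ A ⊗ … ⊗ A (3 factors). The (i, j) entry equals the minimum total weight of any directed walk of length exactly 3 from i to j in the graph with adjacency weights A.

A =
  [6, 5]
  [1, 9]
A^⊗3 =
  [12, 11]
  [7, 12]

Each entry (A^⊗3)_ij equals the minimum over all length-3 walks i = v_0 → v_1 → … → v_3 = j of Σ_t A[v_t][v_{t+1}]. For example, for (i, j) = (0, 1) we minimise over 4 possible intermediate vertex sequences; the minimum is 11, attained along the walk 0 → 1 → 0 → 1.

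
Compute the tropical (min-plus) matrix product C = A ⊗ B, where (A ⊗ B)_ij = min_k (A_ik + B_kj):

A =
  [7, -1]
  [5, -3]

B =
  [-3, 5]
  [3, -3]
A ⊗ B =
  [2, -4]
  [0, -6]

Apply the min-plus product entry-by-entry:
  C[0][0] = min over k of (A[0][0] + B[0][0] = 7 + -3 = 4, A[0][1] + B[1][0] = -1 + 3 = 2) = 2 (attained at k = 1)
  C[0][1] = min over k of (A[0][0] + B[0][1] = 7 + 5 = 12, A[0][1] + B[1][1] = -1 + -3 = -4) = -4 (attained at k = 1)
  C[1][0] = min over k of (A[1][0] + B[0][0] = 5 + -3 = 2, A[1][1] + B[1][0] = -3 + 3 = 0) = 0 (attained at k = 1)
  C[1][1] = min over k of (A[1][0] + B[0][1] = 5 + 5 = 10, A[1][1] + B[1][1] = -3 + -3 = -6) = -6 (attained at k = 1)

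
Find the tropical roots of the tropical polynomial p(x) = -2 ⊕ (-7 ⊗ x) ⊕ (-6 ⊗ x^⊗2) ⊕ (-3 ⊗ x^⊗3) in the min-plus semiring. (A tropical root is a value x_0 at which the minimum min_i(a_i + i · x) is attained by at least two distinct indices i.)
Roots: {-3, -1, 5}

Each tropical root is a break point of the lower envelope of the lines y = a_i + i · x (there are 4 lines, with slopes 0, 1, ..., 3). Only the lines that attain the minimum somewhere contribute to roots; other lines are dominated. Here the surviving (envelope) indices are i = 3, i = 2, i = 1, i = 0.
Intersections between consecutive envelope lines give the roots: for adjacent envelope indices i < j the intersection is x = (a_i − a_j) / (j − i). Reading off the sorted break points: {-3, -1, 5}.
Verification: at each break x_0, at least two indices attain the minimum of min_i(a_i + i · x_0).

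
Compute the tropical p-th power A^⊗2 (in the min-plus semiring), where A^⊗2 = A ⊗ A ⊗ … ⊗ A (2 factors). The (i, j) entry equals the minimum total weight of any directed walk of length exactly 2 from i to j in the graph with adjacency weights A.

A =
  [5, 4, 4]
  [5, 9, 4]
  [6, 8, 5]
A^⊗2 =
  [9, 9, 8]
  [10, 9, 9]
  [11, 10, 10]

Each entry (A^⊗2)_ij equals the minimum over all length-2 walks i = v_0 → v_1 → … → v_2 = j of Σ_t A[v_t][v_{t+1}]. For example, for (i, j) = (0, 2) we minimise over 3 possible intermediate vertex sequences; the minimum is 8, attained along the walk 0 → 1 → 2.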